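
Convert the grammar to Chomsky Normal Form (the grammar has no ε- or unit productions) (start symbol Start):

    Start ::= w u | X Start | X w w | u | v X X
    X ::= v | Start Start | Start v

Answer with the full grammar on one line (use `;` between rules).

Introduce a nonterminal for each terminal appearing in a rule of length ≥ 2: X1 → w, X2 → u, X3 → v.
Binarize each right-hand side of length ≥ 3 by chaining fresh nonterminals (Y1, Y2, …): affected rules were Start → X X1 X1; Start → X3 X X.

Start ::= X1 X2 | X Start | X Y1 | u | X3 Y2; X ::= v | Start Start | Start X3; X1 ::= w; X2 ::= u; X3 ::= v; Y1 ::= X1 X1; Y2 ::= X X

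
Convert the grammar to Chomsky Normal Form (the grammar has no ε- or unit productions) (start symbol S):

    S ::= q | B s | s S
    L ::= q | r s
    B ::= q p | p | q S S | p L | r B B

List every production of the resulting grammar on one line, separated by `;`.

Introduce a nonterminal for each terminal appearing in a rule of length ≥ 2: X1 → s, X2 → r, X3 → q, X4 → p.
Binarize each right-hand side of length ≥ 3 by chaining fresh nonterminals (Y1, Y2, …): affected rules were B → X3 S S; B → X2 B B.

S ::= q | B X1 | X1 S; L ::= q | X2 X1; B ::= X3 X4 | p | X3 Y1 | X4 L | X2 Y2; X1 ::= s; X2 ::= r; X3 ::= q; X4 ::= p; Y1 ::= S S; Y2 ::= B B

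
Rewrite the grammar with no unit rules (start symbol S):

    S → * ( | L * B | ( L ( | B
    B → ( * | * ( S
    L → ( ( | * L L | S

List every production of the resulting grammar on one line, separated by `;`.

Unit pairs: L ⇒* {B, S}; S ⇒* {B}.
For each unit pair (A, B), copy every non-unit production of B to A, then drop all unit productions.

S → ( * | * ( S | * ( | L * B | ( L (; B → ( * | * ( S; L → ( ( | * L L | ( * | * ( S | * ( | L * B | ( L (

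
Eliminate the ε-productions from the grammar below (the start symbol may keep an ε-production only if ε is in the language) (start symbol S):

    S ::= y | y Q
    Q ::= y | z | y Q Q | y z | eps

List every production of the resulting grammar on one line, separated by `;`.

Nullable nonterminals: {Q}.
ε ∉ L(G), so no ε-production is kept.
For each production, add variants omitting each subset of nullable occurrences: Q → y Q Q gives y Q Q | y Q.

S ::= y | y Q; Q ::= y | z | y Q Q | y Q | y z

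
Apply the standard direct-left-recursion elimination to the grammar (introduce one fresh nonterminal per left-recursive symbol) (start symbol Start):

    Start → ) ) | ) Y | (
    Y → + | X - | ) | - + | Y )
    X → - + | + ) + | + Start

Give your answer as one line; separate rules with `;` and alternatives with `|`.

Start → ) ) | ) Y | (; Y → + Y1 | X - Y1 | ) Y1 | - + Y1; X → - + | + ) + | + Start; Y1 → ) Y1 | ε

Left recursion appears on Y.
For Y: α = {)}, β = {+, X -, ), - +}. Rewrite as Y → β Y1 and Y1 → α Y1 | ε.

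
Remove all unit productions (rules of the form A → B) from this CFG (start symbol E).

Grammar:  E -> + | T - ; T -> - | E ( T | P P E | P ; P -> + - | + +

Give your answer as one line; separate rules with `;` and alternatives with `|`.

Unit pairs: T ⇒* {P}.
Replace each nonterminal's rules with the union of the non-unit rules of every nonterminal it unit-derives.

E -> + | T -; T -> + - | + + | - | E ( T | P P E; P -> + - | + +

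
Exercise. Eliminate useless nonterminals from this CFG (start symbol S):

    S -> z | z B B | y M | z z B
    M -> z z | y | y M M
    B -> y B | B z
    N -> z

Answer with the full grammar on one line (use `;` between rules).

Generating nonterminals: {M, N, S}.
Reachable from S after that: {M, S}.
Removed useless symbols: {B, N} and every production mentioning them.

S -> z | y M; M -> z z | y | y M M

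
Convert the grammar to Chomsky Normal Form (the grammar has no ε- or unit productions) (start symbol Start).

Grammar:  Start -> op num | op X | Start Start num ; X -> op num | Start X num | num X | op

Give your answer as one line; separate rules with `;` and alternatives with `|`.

Introduce a nonterminal for each terminal appearing in a rule of length ≥ 2: X1 → op, X2 → num.
Binarize each right-hand side of length ≥ 3 by chaining fresh nonterminals (Y1, Y2, …): affected rules were Start → Start Start X2; X → Start X X2.

Start -> X1 X2 | X1 X | Start Y1; X -> X1 X2 | Start Y2 | X2 X | op; X1 -> op; X2 -> num; Y1 -> Start X2; Y2 -> X X2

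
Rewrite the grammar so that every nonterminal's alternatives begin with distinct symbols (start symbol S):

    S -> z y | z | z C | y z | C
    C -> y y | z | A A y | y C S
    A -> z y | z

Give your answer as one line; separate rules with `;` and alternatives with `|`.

S -> y z | C | z S'; C -> z | A A y | y C'; A -> z A'; S' -> y | ε | C; C' -> y | C S; A' -> y | ε

S has alternatives sharing prefix 'z': factor to S → z S' with S' → y | ε | C.
C has alternatives sharing prefix 'y': factor to C → y C' with C' → y | C S.
A has alternatives sharing prefix 'z': factor to A → z A' with A' → y | ε.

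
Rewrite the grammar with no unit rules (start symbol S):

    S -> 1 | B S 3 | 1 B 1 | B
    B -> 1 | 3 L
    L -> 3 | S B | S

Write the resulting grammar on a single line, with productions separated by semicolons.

Unit pairs: L ⇒* {B, S}; S ⇒* {B}.
For each unit pair (A, B), copy every non-unit production of B to A, then drop all unit productions.

S -> 1 | 3 L | B S 3 | 1 B 1; B -> 1 | 3 L; L -> 3 | S B | 1 | 3 L | B S 3 | 1 B 1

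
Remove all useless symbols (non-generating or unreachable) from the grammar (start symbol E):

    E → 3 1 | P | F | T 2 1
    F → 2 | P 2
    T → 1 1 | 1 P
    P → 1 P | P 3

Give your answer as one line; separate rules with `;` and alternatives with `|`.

Generating nonterminals: {E, F, T}.
Reachable from E after that: {E, F, T}.
Removed useless symbols: {P} and every production mentioning them.

E → 3 1 | F | T 2 1; F → 2; T → 1 1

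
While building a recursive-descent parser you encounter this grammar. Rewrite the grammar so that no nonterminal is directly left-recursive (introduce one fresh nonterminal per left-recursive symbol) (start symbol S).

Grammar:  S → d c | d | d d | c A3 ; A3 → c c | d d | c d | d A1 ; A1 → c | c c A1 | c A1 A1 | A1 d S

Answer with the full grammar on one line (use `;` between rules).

S → d c | d | d d | c A3; A3 → c c | d d | c d | d A1; A1 → c A1' | c c A1 A1' | c A1 A1 A1'; A1' → d S A1' | ε

Directly left-recursive nonterminal: A1.
For A1: α = {d S}, β = {c, c c A1, c A1 A1}. Rewrite as A1 → β A1' and A1' → α A1' | ε.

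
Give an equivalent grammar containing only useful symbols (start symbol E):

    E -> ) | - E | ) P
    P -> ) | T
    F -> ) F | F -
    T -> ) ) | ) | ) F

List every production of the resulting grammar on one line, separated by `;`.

E -> ) | - E | ) P; P -> ) | T; T -> ) ) | )

Generating nonterminals: {E, P, T}.
Reachable from E after that: {E, P, T}.
Removed useless symbols: {F} and every production mentioning them.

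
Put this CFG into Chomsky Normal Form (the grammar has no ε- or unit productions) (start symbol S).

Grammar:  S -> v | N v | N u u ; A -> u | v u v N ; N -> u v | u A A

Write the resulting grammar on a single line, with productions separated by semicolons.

Introduce a nonterminal for each terminal appearing in a rule of length ≥ 2: X1 → v, X2 → u.
Binarize each right-hand side of length ≥ 3 by chaining fresh nonterminals (Y1, Y2, …): affected rules were S → N X2 X2; A → X1 X2 X1 N; N → X2 A A.

S -> v | N X1 | N Y1; A -> u | X1 Y2; N -> X2 X1 | X2 Y4; X1 -> v; X2 -> u; Y1 -> X2 X2; Y2 -> X2 Y3; Y3 -> X1 N; Y4 -> A A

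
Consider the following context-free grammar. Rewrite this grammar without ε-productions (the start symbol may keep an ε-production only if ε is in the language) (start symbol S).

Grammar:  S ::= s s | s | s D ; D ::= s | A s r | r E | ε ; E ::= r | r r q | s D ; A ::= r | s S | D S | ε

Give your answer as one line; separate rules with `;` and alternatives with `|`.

S ::= s s | s | s D; D ::= s | A s r | s r | r E; E ::= r | r r q | s D | s; A ::= r | s S | D S | S

Nullable set = {A, D}.
ε ∉ L(G), so no ε-production is kept.
Expand every rule over subsets of its nullable positions: D → A s r gives A s r | s r. E → s D gives s D | s. A → D S gives D S | S.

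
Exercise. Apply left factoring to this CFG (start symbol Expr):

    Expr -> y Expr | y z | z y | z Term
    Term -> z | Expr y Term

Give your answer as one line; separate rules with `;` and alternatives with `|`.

Expr -> y Expr1 | z Expr2; Term -> z | Expr y Term; Expr1 -> Expr | z; Expr2 -> y | Term

Expr has alternatives sharing prefix 'y': factor to Expr → y Expr1 with Expr1 → Expr | z.
Expr has alternatives sharing prefix 'z': factor to Expr → z Expr2 with Expr2 → y | Term.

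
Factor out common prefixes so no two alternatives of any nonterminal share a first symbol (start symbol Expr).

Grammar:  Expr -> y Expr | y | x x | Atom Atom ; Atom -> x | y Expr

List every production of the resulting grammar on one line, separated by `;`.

Expr has alternatives sharing prefix 'y': factor to Expr → y Expr1 with Expr1 → Expr | ε.

Expr -> x x | Atom Atom | y Expr1; Atom -> x | y Expr; Expr1 -> Expr | ε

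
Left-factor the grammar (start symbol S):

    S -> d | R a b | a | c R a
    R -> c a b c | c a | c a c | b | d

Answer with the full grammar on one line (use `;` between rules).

S -> d | R a b | a | c R a; R -> b | d | c a R'; R' -> b c | epsilon | c

R has alternatives sharing prefix 'c a': factor to R → c a R' with R' → b c | ε | c.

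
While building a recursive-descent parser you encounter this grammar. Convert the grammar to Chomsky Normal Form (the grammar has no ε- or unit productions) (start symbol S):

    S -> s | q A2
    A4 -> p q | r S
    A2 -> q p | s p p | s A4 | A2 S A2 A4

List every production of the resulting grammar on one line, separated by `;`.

S -> s | X1 A2; A4 -> X2 X1 | X3 S; A2 -> X1 X2 | X4 Y1 | X4 A4 | A2 Y2; X1 -> q; X2 -> p; X3 -> r; X4 -> s; Y1 -> X2 X2; Y2 -> S Y3; Y3 -> A2 A4

Introduce a nonterminal for each terminal appearing in a rule of length ≥ 2: X1 → q, X2 → p, X3 → r, X4 → s.
Binarize each right-hand side of length ≥ 3 by chaining fresh nonterminals (Y1, Y2, …): affected rules were A2 → X4 X2 X2; A2 → A2 S A2 A4.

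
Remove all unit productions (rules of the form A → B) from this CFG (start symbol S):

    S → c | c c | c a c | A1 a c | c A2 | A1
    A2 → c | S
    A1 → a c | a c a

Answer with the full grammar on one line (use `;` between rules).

S → a c | a c a | c | c c | c a c | A1 a c | c A2; A2 → c | a c | a c a | c c | c a c | A1 a c | c A2; A1 → a c | a c a

Unit pairs: A2 ⇒* {A1, S}; S ⇒* {A1}.
For every A with A ⇒* B via unit rules, add B's non-unit alternatives to A; then delete every rule of the form X → Y.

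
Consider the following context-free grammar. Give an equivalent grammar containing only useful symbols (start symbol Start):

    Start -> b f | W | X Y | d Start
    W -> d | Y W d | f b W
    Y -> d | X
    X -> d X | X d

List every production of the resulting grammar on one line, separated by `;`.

Start -> b f | W | d Start; W -> d | Y W d | f b W; Y -> d

Generating nonterminals: {Start, W, Y}.
Reachable from Start after that: {Start, W, Y}.
Removed useless symbols: {X} and every production mentioning them.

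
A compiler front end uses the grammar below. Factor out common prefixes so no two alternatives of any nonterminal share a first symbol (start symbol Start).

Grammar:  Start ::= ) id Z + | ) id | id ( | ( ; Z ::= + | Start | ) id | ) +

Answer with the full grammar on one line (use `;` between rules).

Start has alternatives sharing prefix ') id': factor to Start → ) id Start1 with Start1 → Z + | ε.
Z has alternatives sharing prefix ')': factor to Z → ) Z1 with Z1 → id | +.

Start ::= id ( | ( | ) id Start1; Z ::= + | Start | ) Z1; Start1 ::= Z + | eps; Z1 ::= id | +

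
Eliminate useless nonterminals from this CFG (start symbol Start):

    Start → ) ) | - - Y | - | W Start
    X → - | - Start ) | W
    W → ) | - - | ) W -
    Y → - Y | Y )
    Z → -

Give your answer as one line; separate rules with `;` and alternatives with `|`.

Generating nonterminals: {Start, W, X, Z}.
Reachable from Start after that: {Start, W}.
Removed useless symbols: {X, Y, Z} and every production mentioning them.

Start → ) ) | - | W Start; W → ) | - - | ) W -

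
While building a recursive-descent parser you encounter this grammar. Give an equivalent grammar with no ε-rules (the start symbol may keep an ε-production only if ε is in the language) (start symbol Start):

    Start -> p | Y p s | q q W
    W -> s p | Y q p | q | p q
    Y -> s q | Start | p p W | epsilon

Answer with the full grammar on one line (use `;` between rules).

Nullable nonterminals: {Y}.
ε ∉ L(G), so no ε-production is kept.
Expand every rule over subsets of its nullable positions: Start → Y p s gives Y p s | p s. W → Y q p gives Y q p | q p.

Start -> p | Y p s | p s | q q W; W -> s p | Y q p | q p | q | p q; Y -> s q | Start | p p W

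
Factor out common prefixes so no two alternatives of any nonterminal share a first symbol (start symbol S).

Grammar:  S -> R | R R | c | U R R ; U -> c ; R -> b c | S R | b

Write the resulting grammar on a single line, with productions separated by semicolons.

S has alternatives sharing prefix 'R': factor to S → R S' with S' → ε | R.
R has alternatives sharing prefix 'b': factor to R → b R' with R' → c | ε.

S -> c | U R R | R S'; U -> c; R -> S R | b R'; S' -> eps | R; R' -> c | eps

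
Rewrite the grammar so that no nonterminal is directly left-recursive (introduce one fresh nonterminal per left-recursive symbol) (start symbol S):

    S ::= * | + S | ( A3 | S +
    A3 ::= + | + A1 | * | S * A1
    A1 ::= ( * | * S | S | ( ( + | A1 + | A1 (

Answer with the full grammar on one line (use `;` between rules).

S, A1 are directly left-recursive.
For S: α = {+}, β = {*, + S, ( A3}. Rewrite as S → β S' and S' → α S' | ε.
For A1: α = {+, (}, β = {( *, * S, S, ( ( +}. Rewrite as A1 → β A1' and A1' → α A1' | ε.

S ::= * S' | + S S' | ( A3 S'; A3 ::= + | + A1 | * | S * A1; A1 ::= ( * A1' | * S A1' | S A1' | ( ( + A1'; S' ::= + S' | epsilon; A1' ::= + A1' | ( A1' | epsilon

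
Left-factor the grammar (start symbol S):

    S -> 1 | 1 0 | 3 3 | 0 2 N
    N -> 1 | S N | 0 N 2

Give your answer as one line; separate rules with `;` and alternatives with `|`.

S -> 3 3 | 0 2 N | 1 S'; N -> 1 | S N | 0 N 2; S' -> ε | 0

S has alternatives sharing prefix '1': factor to S → 1 S' with S' → ε | 0.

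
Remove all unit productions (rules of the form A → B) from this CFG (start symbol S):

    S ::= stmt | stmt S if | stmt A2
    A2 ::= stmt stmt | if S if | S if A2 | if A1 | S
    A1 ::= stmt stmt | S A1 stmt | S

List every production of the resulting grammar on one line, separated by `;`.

S ::= stmt | stmt S if | stmt A2; A2 ::= stmt stmt | if S if | S if A2 | if A1 | stmt | stmt S if | stmt A2; A1 ::= stmt stmt | S A1 stmt | stmt | stmt S if | stmt A2

Unit pairs: A1 ⇒* {S}; A2 ⇒* {S}.
For each unit pair (A, B), copy every non-unit production of B to A, then drop all unit productions.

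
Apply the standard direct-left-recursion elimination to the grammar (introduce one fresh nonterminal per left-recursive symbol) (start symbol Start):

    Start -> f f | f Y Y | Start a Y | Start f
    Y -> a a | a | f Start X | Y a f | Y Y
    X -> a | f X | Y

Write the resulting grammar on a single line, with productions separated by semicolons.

Start -> f f Start1 | f Y Y Start1; Y -> a a Y1 | a Y1 | f Start X Y1; X -> a | f X | Y; Start1 -> a Y Start1 | f Start1 | ε; Y1 -> a f Y1 | Y Y1 | ε

Left recursion appears on Start, Y.
For Start: α = {a Y, f}, β = {f f, f Y Y}. Rewrite as Start → β Start1 and Start1 → α Start1 | ε.
For Y: α = {a f, Y}, β = {a a, a, f Start X}. Rewrite as Y → β Y1 and Y1 → α Y1 | ε.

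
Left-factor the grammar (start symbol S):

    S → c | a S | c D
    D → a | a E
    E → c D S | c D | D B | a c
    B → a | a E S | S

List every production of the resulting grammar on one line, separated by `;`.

S has alternatives sharing prefix 'c': factor to S → c S' with S' → ε | D.
D has alternatives sharing prefix 'a': factor to D → a D' with D' → ε | E.
E has alternatives sharing prefix 'c D': factor to E → c D E' with E' → S | ε.
B has alternatives sharing prefix 'a': factor to B → a B' with B' → ε | E S.

S → a S | c S'; D → a D'; E → D B | a c | c D E'; B → S | a B'; S' → ε | D; D' → ε | E; E' → S | ε; B' → ε | E S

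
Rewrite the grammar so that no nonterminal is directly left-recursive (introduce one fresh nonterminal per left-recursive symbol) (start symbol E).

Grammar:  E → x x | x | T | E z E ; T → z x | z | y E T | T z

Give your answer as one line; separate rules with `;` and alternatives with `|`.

E, T are directly left-recursive.
For E: α = {z E}, β = {x x, x, T}. Rewrite as E → β E' and E' → α E' | ε.
For T: α = {z}, β = {z x, z, y E T}. Rewrite as T → β T' and T' → α T' | ε.

E → x x E' | x E' | T E'; T → z x T' | z T' | y E T T'; E' → z E E' | eps; T' → z T' | eps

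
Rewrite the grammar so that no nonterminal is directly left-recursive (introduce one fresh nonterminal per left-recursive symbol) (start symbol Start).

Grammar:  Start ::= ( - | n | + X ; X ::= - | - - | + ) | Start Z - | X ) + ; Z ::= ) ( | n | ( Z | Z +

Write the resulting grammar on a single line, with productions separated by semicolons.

Left recursion appears on X, Z.
For X: α = {) +}, β = {-, - -, + ), Start Z -}. Rewrite as X → β X1 and X1 → α X1 | ε.
For Z: α = {+}, β = {) (, n, ( Z}. Rewrite as Z → β Z1 and Z1 → α Z1 | ε.

Start ::= ( - | n | + X; X ::= - X1 | - - X1 | + ) X1 | Start Z - X1; Z ::= ) ( Z1 | n Z1 | ( Z Z1; X1 ::= ) + X1 | ε; Z1 ::= + Z1 | ε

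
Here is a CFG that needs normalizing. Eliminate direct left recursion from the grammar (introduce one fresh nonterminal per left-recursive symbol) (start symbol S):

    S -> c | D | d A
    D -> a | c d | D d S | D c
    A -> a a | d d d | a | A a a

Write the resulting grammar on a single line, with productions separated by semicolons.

Left recursion appears on D, A.
For D: α = {d S, c}, β = {a, c d}. Rewrite as D → β D' and D' → α D' | ε.
For A: α = {a a}, β = {a a, d d d, a}. Rewrite as A → β A' and A' → α A' | ε.

S -> c | D | d A; D -> a D' | c d D'; A -> a a A' | d d d A' | a A'; D' -> d S D' | c D' | ε; A' -> a a A' | ε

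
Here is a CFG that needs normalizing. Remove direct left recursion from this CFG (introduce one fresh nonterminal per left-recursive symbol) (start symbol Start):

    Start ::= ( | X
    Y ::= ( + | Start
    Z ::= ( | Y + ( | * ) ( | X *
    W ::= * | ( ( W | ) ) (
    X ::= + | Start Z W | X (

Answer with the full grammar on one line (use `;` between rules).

Start ::= ( | X; Y ::= ( + | Start; Z ::= ( | Y + ( | * ) ( | X *; W ::= * | ( ( W | ) ) (; X ::= + X1 | Start Z W X1; X1 ::= ( X1 | eps

X is directly left-recursive.
For X: α = {(}, β = {+, Start Z W}. Rewrite as X → β X1 and X1 → α X1 | ε.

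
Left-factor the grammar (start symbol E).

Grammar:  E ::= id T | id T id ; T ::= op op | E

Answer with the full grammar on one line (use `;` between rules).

E ::= id T E'; T ::= op op | E; E' ::= epsilon | id

E has alternatives sharing prefix 'id T': factor to E → id T E' with E' → ε | id.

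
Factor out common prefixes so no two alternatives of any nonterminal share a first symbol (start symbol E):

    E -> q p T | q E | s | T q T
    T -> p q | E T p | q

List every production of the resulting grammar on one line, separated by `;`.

E -> s | T q T | q E'; T -> p q | E T p | q; E' -> p T | E

E has alternatives sharing prefix 'q': factor to E → q E' with E' → p T | E.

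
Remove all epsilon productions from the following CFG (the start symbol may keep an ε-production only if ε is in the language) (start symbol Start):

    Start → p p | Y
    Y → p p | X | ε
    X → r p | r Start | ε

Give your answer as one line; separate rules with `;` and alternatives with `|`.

Start → p p | Y | ε; Y → p p | X; X → r p | r Start | r

Nullable nonterminals: {Start, X, Y}.
ε ∈ L(G) since Start is nullable, so keep Start → ε.
For each production, add variants omitting each subset of nullable occurrences: X → r Start gives r Start | r.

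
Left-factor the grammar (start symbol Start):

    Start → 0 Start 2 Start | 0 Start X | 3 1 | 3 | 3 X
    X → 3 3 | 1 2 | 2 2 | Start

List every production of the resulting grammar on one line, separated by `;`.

Start → 3 Start1 | 0 Start Start2; X → 3 3 | 1 2 | 2 2 | Start; Start1 → 1 | ε | X; Start2 → 2 Start | X

Start has alternatives sharing prefix '3': factor to Start → 3 Start1 with Start1 → 1 | ε | X.
Start has alternatives sharing prefix '0 Start': factor to Start → 0 Start Start2 with Start2 → 2 Start | X.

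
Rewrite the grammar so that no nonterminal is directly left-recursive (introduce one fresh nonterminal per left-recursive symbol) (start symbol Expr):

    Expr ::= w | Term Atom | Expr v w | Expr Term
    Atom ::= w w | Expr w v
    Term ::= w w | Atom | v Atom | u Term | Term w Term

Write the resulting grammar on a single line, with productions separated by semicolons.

Directly left-recursive nonterminals: Expr, Term.
For Expr: α = {v w, Term}, β = {w, Term Atom}. Rewrite as Expr → β Expr1 and Expr1 → α Expr1 | ε.
For Term: α = {w Term}, β = {w w, Atom, v Atom, u Term}. Rewrite as Term → β Term1 and Term1 → α Term1 | ε.

Expr ::= w Expr1 | Term Atom Expr1; Atom ::= w w | Expr w v; Term ::= w w Term1 | Atom Term1 | v Atom Term1 | u Term Term1; Expr1 ::= v w Expr1 | Term Expr1 | epsilon; Term1 ::= w Term Term1 | epsilon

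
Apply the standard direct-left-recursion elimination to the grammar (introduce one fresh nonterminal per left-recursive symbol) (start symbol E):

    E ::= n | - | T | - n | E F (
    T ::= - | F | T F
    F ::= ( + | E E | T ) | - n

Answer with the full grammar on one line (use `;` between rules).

Left recursion appears on E, T.
For E: α = {F (}, β = {n, -, T, - n}. Rewrite as E → β E' and E' → α E' | ε.
For T: α = {F}, β = {-, F}. Rewrite as T → β T' and T' → α T' | ε.

E ::= n E' | - E' | T E' | - n E'; T ::= - T' | F T'; F ::= ( + | E E | T ) | - n; E' ::= F ( E' | eps; T' ::= F T' | eps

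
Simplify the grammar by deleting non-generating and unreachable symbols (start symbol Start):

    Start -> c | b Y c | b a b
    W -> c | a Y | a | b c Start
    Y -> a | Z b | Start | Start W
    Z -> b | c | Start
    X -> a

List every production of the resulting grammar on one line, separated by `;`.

Generating nonterminals: {Start, W, X, Y, Z}.
Reachable from Start after that: {Start, W, Y, Z}.
Removed useless symbols: {X} and every production mentioning them.

Start -> c | b Y c | b a b; W -> c | a Y | a | b c Start; Y -> a | Z b | Start | Start W; Z -> b | c | Start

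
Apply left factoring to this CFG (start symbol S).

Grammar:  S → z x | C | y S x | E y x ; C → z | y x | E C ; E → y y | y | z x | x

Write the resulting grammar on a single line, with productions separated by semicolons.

S → z x | C | y S x | E y x; C → z | y x | E C; E → z x | x | y E'; E' → y | ε

E has alternatives sharing prefix 'y': factor to E → y E' with E' → y | ε.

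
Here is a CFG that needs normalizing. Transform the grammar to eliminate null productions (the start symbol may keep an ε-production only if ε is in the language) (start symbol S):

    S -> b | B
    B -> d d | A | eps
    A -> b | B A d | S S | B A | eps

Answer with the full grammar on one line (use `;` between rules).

Nullable nonterminals: {A, B, S}.
ε ∈ L(G) since S is nullable, so keep S → ε.
Add the nullable-subset variants: A → B A d gives B A d | B d | A d | d. A → S S gives S S | S. A → B A gives B A | B.

S -> b | B | ε; B -> d d | A; A -> b | B A d | B d | A d | d | S S | S | B A | B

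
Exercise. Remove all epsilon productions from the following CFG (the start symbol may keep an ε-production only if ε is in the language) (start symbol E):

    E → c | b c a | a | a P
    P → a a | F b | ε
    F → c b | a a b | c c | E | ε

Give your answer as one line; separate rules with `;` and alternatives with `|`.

The nullable symbols are {F, P}.
ε ∉ L(G), so no ε-production is kept.
For each production, add variants omitting each subset of nullable occurrences: P → F b gives F b | b.

E → c | b c a | a | a P; P → a a | F b | b; F → c b | a a b | c c | E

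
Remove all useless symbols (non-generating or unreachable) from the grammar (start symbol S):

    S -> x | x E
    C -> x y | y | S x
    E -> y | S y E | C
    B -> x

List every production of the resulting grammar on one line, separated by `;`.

Generating nonterminals: {B, C, E, S}.
Reachable from S after that: {C, E, S}.
Removed useless symbols: {B} and every production mentioning them.

S -> x | x E; C -> x y | y | S x; E -> y | S y E | C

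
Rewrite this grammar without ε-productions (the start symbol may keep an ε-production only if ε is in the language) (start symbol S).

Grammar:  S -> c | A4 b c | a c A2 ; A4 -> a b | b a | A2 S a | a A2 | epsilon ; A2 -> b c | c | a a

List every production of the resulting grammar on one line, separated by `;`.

Nullable nonterminals: {A4}.
ε ∉ L(G), so no ε-production is kept.
Expand every rule over subsets of its nullable positions: S → A4 b c gives A4 b c | b c.

S -> c | A4 b c | b c | a c A2; A4 -> a b | b a | A2 S a | a A2; A2 -> b c | c | a a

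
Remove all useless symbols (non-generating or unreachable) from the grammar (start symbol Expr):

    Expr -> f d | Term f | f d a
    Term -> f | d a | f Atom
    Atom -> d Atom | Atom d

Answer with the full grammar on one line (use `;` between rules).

Generating nonterminals: {Expr, Term}.
Reachable from Expr after that: {Expr, Term}.
Removed useless symbols: {Atom} and every production mentioning them.

Expr -> f d | Term f | f d a; Term -> f | d a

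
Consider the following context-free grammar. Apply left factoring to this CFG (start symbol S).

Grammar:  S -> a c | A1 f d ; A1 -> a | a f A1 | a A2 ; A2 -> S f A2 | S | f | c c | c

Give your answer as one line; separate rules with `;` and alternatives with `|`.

A1 has alternatives sharing prefix 'a': factor to A1 → a A1' with A1' → ε | f A1 | A2.
A2 has alternatives sharing prefix 'S': factor to A2 → S A2' with A2' → f A2 | ε.
A2 has alternatives sharing prefix 'c': factor to A2 → c A2'' with A2'' → c | ε.

S -> a c | A1 f d; A1 -> a A1'; A2 -> f | S A2' | c A2''; A1' -> eps | f A1 | A2; A2' -> f A2 | eps; A2'' -> c | eps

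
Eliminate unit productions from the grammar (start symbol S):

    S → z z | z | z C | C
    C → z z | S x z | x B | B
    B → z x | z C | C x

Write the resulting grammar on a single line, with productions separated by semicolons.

Unit pairs: C ⇒* {B}; S ⇒* {B, C}.
Replace each nonterminal's rules with the union of the non-unit rules of every nonterminal it unit-derives.

S → z x | z C | C x | z z | S x z | x B | z; C → z x | z C | C x | z z | S x z | x B; B → z x | z C | C x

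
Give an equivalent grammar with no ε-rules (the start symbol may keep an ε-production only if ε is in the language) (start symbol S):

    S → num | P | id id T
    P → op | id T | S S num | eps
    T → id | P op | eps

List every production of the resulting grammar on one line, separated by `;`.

S → num | P | id id T | id id | eps; P → op | id T | id | S S num | S num | num; T → id | P op | op

The nullable symbols are {P, S, T}.
ε ∈ L(G) since S is nullable, so keep S → ε.
Add the nullable-subset variants: S → id id T gives id id T | id id. P → id T gives id T | id. P → S S num gives S S num | S num | num. T → P op gives P op | op.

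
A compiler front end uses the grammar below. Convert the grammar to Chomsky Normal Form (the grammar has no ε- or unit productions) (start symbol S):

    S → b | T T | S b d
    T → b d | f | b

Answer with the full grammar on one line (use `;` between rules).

S → b | T T | S Y1; T → X1 X2 | f | b; X1 → b; X2 → d; Y1 → X1 X2

Introduce a nonterminal for each terminal appearing in a rule of length ≥ 2: X1 → b, X2 → d.
Binarize each right-hand side of length ≥ 3 by chaining fresh nonterminals (Y1, Y2, …): affected rules were S → S X1 X2.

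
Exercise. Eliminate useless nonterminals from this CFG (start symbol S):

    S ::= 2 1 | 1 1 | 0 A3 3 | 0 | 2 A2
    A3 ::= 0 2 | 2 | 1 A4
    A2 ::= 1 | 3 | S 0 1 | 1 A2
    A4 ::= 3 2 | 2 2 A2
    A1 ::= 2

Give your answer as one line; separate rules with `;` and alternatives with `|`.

S ::= 2 1 | 1 1 | 0 A3 3 | 0 | 2 A2; A3 ::= 0 2 | 2 | 1 A4; A2 ::= 1 | 3 | S 0 1 | 1 A2; A4 ::= 3 2 | 2 2 A2

Generating nonterminals: {A1, A2, A3, A4, S}.
Reachable from S after that: {A2, A3, A4, S}.
Removed useless symbols: {A1} and every production mentioning them.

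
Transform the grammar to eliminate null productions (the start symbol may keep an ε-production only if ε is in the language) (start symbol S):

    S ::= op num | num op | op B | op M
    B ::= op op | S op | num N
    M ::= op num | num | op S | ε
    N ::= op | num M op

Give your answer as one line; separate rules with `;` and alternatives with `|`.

Nullable nonterminals: {M}.
ε ∉ L(G), so no ε-production is kept.
For each production, add variants omitting each subset of nullable occurrences: S → op M gives op M | op. N → num M op gives num M op | num op.

S ::= op num | num op | op B | op M | op; B ::= op op | S op | num N; M ::= op num | num | op S; N ::= op | num M op | num op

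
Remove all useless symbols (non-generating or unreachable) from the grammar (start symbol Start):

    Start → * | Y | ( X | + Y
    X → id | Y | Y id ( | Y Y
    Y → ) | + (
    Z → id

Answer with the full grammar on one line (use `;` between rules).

Generating nonterminals: {Start, X, Y, Z}.
Reachable from Start after that: {Start, X, Y}.
Removed useless symbols: {Z} and every production mentioning them.

Start → * | Y | ( X | + Y; X → id | Y | Y id ( | Y Y; Y → ) | + (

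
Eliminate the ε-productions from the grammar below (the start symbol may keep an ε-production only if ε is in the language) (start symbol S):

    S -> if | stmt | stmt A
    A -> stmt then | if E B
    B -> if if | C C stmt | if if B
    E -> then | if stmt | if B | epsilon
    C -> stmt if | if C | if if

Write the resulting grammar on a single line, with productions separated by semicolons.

The nullable symbols are {E}.
ε ∉ L(G), so no ε-production is kept.
Expand every rule over subsets of its nullable positions: A → if E B gives if E B | if B.

S -> if | stmt | stmt A; A -> stmt then | if E B | if B; B -> if if | C C stmt | if if B; E -> then | if stmt | if B; C -> stmt if | if C | if if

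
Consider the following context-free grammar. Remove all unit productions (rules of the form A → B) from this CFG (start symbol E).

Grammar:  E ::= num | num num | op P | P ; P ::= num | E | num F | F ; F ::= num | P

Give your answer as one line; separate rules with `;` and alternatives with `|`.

E ::= num | num num | op P | num F; P ::= num | num num | op P | num F; F ::= num | num num | op P | num F

Unit pairs: E ⇒* {F, P}; F ⇒* {E, P}; P ⇒* {E, F}.
For every A with A ⇒* B via unit rules, add B's non-unit alternatives to A; then delete every rule of the form X → Y.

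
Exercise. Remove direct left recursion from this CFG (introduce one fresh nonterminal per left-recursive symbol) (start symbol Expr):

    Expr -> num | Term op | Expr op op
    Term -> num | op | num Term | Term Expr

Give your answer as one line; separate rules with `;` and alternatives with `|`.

Directly left-recursive nonterminals: Expr, Term.
For Expr: α = {op op}, β = {num, Term op}. Rewrite as Expr → β Expr1 and Expr1 → α Expr1 | ε.
For Term: α = {Expr}, β = {num, op, num Term}. Rewrite as Term → β Term1 and Term1 → α Term1 | ε.

Expr -> num Expr1 | Term op Expr1; Term -> num Term1 | op Term1 | num Term Term1; Expr1 -> op op Expr1 | ε; Term1 -> Expr Term1 | ε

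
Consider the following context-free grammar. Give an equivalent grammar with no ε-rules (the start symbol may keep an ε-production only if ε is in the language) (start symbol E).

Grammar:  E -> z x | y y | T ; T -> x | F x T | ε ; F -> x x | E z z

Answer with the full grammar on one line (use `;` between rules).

Nullable set = {E, T}.
ε ∈ L(G) since E is nullable, so keep E → ε.
For each production, add variants omitting each subset of nullable occurrences: T → F x T gives F x T | F x. F → E z z gives E z z | z z.

E -> z x | y y | T | ε; T -> x | F x T | F x; F -> x x | E z z | z z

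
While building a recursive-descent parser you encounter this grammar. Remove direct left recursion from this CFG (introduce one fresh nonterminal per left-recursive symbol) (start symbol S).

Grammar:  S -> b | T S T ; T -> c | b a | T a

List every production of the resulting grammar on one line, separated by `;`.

S -> b | T S T; T -> c T' | b a T'; T' -> a T' | ε

T is directly left-recursive.
For T: α = {a}, β = {c, b a}. Rewrite as T → β T' and T' → α T' | ε.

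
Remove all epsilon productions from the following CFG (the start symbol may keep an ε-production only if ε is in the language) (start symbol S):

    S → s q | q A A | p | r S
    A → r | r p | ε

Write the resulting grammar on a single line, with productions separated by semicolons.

S → s q | q A A | q A | q | p | r S; A → r | r p

Nullable nonterminals: {A}.
ε ∉ L(G), so no ε-production is kept.
Add the nullable-subset variants: S → q A A gives q A A | q A | q.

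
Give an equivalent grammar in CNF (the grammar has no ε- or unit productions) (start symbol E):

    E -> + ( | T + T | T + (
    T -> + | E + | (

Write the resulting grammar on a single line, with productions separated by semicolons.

E -> X1 X2 | T Y1 | T Y2; T -> + | E X1 | (; X1 -> +; X2 -> (; Y1 -> X1 T; Y2 -> X1 X2

Introduce a nonterminal for each terminal appearing in a rule of length ≥ 2: X1 → +, X2 → (.
Binarize each right-hand side of length ≥ 3 by chaining fresh nonterminals (Y1, Y2, …): affected rules were E → T X1 T; E → T X1 X2.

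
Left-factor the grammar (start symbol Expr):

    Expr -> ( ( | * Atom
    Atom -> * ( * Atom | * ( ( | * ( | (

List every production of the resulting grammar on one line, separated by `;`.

Expr -> ( ( | * Atom; Atom -> ( | * ( Atom1; Atom1 -> * Atom | ( | ε

Atom has alternatives sharing prefix '* (': factor to Atom → * ( Atom1 with Atom1 → * Atom | ( | ε.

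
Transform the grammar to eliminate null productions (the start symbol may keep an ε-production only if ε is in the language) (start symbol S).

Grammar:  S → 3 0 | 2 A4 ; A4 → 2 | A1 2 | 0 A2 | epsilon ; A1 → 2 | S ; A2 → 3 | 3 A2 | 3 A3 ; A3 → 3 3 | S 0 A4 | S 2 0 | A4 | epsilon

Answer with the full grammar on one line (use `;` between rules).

The nullable symbols are {A3, A4}.
ε ∉ L(G), so no ε-production is kept.
Add the nullable-subset variants: S → 2 A4 gives 2 A4 | 2. A3 → S 0 A4 gives S 0 A4 | S 0.

S → 3 0 | 2 A4 | 2; A4 → 2 | A1 2 | 0 A2; A1 → 2 | S; A2 → 3 | 3 A2 | 3 A3; A3 → 3 3 | S 0 A4 | S 0 | S 2 0 | A4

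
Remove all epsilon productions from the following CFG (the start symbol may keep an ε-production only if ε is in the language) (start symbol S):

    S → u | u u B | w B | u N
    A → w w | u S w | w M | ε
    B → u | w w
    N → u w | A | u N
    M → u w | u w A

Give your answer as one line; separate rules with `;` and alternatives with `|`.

Nullable set = {A, N}.
ε ∉ L(G), so no ε-production is kept.
For each production, add variants omitting each subset of nullable occurrences: N → u N gives u N | u.

S → u | u u B | w B | u N; A → w w | u S w | w M; B → u | w w; N → u w | A | u N | u; M → u w | u w A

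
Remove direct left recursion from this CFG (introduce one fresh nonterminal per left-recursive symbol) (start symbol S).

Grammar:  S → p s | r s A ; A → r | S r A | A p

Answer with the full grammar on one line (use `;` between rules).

Left recursion appears on A.
For A: α = {p}, β = {r, S r A}. Rewrite as A → β A' and A' → α A' | ε.

S → p s | r s A; A → r A' | S r A A'; A' → p A' | ε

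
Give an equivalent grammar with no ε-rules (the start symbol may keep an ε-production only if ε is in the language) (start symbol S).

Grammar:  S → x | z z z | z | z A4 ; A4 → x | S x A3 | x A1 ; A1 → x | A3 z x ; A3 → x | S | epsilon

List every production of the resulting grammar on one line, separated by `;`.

S → x | z z z | z | z A4; A4 → x | S x A3 | S x | x A1; A1 → x | A3 z x | z x; A3 → x | S

Nullable nonterminals: {A3}.
ε ∉ L(G), so no ε-production is kept.
For each production, add variants omitting each subset of nullable occurrences: A4 → S x A3 gives S x A3 | S x. A1 → A3 z x gives A3 z x | z x.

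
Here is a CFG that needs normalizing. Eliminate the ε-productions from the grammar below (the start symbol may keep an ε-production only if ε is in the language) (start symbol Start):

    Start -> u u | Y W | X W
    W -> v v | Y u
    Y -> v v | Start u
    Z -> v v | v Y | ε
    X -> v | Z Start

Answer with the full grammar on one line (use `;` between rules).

Start -> u u | Y W | X W; W -> v v | Y u; Y -> v v | Start u; Z -> v v | v Y; X -> v | Z Start | Start

The nullable symbols are {Z}.
ε ∉ L(G), so no ε-production is kept.
For each production, add variants omitting each subset of nullable occurrences: X → Z Start gives Z Start | Start.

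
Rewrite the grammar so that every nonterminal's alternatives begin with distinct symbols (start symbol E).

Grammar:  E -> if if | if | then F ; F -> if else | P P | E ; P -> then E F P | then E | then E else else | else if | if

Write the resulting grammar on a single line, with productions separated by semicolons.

E has alternatives sharing prefix 'if': factor to E → if E' with E' → if | ε.
P has alternatives sharing prefix 'then E': factor to P → then E P' with P' → F P | ε | else else.

E -> then F | if E'; F -> if else | P P | E; P -> else if | if | then E P'; E' -> if | ε; P' -> F P | ε | else else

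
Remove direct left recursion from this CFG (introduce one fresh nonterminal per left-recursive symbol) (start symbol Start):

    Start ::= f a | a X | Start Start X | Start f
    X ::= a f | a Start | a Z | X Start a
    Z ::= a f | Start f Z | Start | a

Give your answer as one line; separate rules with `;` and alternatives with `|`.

Left recursion appears on Start, X.
For Start: α = {Start X, f}, β = {f a, a X}. Rewrite as Start → β Start1 and Start1 → α Start1 | ε.
For X: α = {Start a}, β = {a f, a Start, a Z}. Rewrite as X → β X1 and X1 → α X1 | ε.

Start ::= f a Start1 | a X Start1; X ::= a f X1 | a Start X1 | a Z X1; Z ::= a f | Start f Z | Start | a; Start1 ::= Start X Start1 | f Start1 | eps; X1 ::= Start a X1 | eps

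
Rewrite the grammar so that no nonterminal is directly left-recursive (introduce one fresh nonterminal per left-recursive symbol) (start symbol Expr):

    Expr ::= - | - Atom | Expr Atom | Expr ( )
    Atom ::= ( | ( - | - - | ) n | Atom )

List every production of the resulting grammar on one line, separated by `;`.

Expr ::= - Expr1 | - Atom Expr1; Atom ::= ( Atom1 | ( - Atom1 | - - Atom1 | ) n Atom1; Expr1 ::= Atom Expr1 | ( ) Expr1 | ε; Atom1 ::= ) Atom1 | ε

Expr, Atom are directly left-recursive.
For Expr: α = {Atom, ( )}, β = {-, - Atom}. Rewrite as Expr → β Expr1 and Expr1 → α Expr1 | ε.
For Atom: α = {)}, β = {(, ( -, - -, ) n}. Rewrite as Atom → β Atom1 and Atom1 → α Atom1 | ε.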